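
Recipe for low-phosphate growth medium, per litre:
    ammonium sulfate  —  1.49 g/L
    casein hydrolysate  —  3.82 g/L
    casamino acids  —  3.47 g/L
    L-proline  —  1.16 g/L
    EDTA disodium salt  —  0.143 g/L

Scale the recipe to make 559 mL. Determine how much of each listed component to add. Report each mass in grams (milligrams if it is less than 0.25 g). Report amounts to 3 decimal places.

Scale factor relative to 1 L: 0.559.
ammonium sulfate: 1.49 g/L × 0.559 L = 0.833 g
casein hydrolysate: 3.82 g/L × 0.559 L = 2.135 g
casamino acids: 3.47 g/L × 0.559 L = 1.940 g
L-proline: 1.16 g/L × 0.559 L = 0.648 g
EDTA disodium salt: 0.143 g/L × 0.559 L = 0.079937 g = 79.937 mg

ammonium sulfate 0.833 g; casein hydrolysate 2.135 g; casamino acids 1.940 g; L-proline 0.648 g; EDTA disodium salt 79.937 mg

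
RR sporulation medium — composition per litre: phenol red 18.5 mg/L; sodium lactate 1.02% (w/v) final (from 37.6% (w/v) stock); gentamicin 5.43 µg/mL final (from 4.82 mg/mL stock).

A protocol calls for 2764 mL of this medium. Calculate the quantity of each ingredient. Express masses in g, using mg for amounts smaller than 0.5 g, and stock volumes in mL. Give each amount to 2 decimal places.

phenol red 51.13 mg; sodium lactate 74.98 mL; gentamicin 3.11 mL

Target volume = 2764 mL = 2.764 L.
phenol red: 18.5 mg/L × 2.764 L = 51.13 mg
sodium lactate: V = C2·V2/C1 = 1.02% ÷ 37.6% × 2764 mL = 74.98 mL
gentamicin: V = C2·V2/C1 = 5.43 µg/mL × 2764 mL ÷ 4820 µg/mL = 3.11 mL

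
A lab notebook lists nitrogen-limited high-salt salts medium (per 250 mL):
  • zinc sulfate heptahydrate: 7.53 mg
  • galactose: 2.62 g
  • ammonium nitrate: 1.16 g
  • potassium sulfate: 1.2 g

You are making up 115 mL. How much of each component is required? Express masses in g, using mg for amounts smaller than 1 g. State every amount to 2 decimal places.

Scale factor = 115 mL / 250 mL = 0.46.
zinc sulfate heptahydrate: 7.53 mg × (115 mL / 250 mL) = 3.46 mg
galactose: 2.62 g × (115 mL / 250 mL) = 1.21 g
ammonium nitrate: 1.16 g × (115 mL / 250 mL) = 0.5336 g = 533.60 mg
potassium sulfate: 1.2 g × (115 mL / 250 mL) = 0.552 g = 552.00 mg

zinc sulfate heptahydrate 3.46 mg; galactose 1.21 g; ammonium nitrate 533.60 mg; potassium sulfate 552.00 mg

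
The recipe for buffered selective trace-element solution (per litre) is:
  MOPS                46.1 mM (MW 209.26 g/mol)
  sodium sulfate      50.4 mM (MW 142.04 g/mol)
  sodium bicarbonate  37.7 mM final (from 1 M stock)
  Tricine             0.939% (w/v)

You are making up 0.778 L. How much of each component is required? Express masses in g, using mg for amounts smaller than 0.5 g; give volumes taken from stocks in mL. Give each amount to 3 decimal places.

Working volume: 0.778 L.
MOPS: 46.1 mmol/L × 209.26 g/mol × 0.778 L ÷ 1000 = 7.505 g
sodium sulfate: 50.4 mmol/L × 142.04 g/mol × 0.778 L ÷ 1000 = 5.570 g
sodium bicarbonate: dilute stock: 37.7 mM × 778 mL ÷ 1000 mM = 29.331 mL
Tricine: 0.939% w/v = 9.39 g/L → 9.39 × 0.778 L = 7.305 g

MOPS 7.505 g; sodium sulfate 5.570 g; sodium bicarbonate 29.331 mL; Tricine 7.305 g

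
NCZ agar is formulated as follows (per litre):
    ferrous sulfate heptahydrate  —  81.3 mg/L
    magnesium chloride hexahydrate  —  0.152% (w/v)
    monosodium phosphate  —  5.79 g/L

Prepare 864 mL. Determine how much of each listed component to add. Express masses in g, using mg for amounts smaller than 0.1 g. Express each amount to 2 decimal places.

Working volume: 864 mL = 0.864 L.
ferrous sulfate heptahydrate: 81.3 mg/L × 0.864 L = 70.24 mg
magnesium chloride hexahydrate: 0.152 g per 100 mL × 864 mL ÷ 100 = 1.31 g
monosodium phosphate: 5.79 g/L × 0.864 L = 5.00 g

ferrous sulfate heptahydrate 70.24 mg; magnesium chloride hexahydrate 1.31 g; monosodium phosphate 5.00 g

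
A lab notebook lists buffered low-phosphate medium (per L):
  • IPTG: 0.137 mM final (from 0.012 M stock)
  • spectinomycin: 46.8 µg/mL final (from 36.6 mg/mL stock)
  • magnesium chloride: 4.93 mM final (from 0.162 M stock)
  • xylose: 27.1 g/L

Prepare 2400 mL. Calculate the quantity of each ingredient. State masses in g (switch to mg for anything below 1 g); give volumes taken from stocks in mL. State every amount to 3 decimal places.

Working volume: 2400 mL = 2.4 L.
IPTG: V = C2·V2/C1 = 0.137 mM × 2400 mL ÷ 12 mM = 27.400 mL
spectinomycin: C1V1 = C2V2 → 46.8 µg/mL × 2400 mL ÷ 36600 µg/mL = 3.069 mL
magnesium chloride: dilute stock: 4.93 mM × 2400 mL ÷ 162 mM = 73.037 mL
xylose: 27.1 g/L × 2.4 L = 65.040 g

IPTG 27.400 mL; spectinomycin 3.069 mL; magnesium chloride 73.037 mL; xylose 65.040 g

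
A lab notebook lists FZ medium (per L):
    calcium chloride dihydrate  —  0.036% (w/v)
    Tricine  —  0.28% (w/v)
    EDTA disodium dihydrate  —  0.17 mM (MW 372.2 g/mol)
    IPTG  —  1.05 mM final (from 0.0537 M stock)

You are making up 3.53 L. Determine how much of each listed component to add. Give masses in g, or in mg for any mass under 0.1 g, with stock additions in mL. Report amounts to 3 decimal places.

calcium chloride dihydrate 1.271 g; Tricine 9.884 g; EDTA disodium dihydrate 0.223 g; IPTG 69.022 mL

Scale factor relative to 1 L: 3.53.
calcium chloride dihydrate: 0.036 g per 100 mL × 3530 mL ÷ 100 = 1.271 g
Tricine: 0.28% w/v = 2.8 g/L → 2.8 × 3.53 L = 9.884 g
EDTA disodium dihydrate: 0.17 mmol/L × 372.2 g/mol × 3.53 L ÷ 1000 = 0.223 g
IPTG: V = C2·V2/C1 = 1.05 mM × 3530 mL ÷ 53.7 mM = 69.022 mL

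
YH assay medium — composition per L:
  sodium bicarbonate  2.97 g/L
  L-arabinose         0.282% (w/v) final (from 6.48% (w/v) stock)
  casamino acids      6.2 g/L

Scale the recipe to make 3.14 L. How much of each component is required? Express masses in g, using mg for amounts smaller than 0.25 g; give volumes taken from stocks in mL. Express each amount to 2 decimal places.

Working volume: 3.14 L.
sodium bicarbonate: 2.97 g/L × 3.14 L = 9.33 g
L-arabinose: C1V1 = C2V2 → 0.282% ÷ 6.48% × 3140 mL = 136.65 mL
casamino acids: 6.2 g/L × 3.14 L = 19.47 g

sodium bicarbonate 9.33 g; L-arabinose 136.65 mL; casamino acids 19.47 g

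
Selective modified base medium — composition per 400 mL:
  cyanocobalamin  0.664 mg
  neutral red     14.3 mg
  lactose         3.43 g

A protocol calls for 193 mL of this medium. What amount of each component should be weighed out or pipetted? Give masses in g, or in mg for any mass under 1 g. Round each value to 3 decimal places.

cyanocobalamin 0.320 mg; neutral red 6.900 mg; lactose 1.655 g

Ratio of target to recipe volume: 193 / 400 = 0.4825.
cyanocobalamin: 0.664 mg × (193 mL / 400 mL) = 0.320 mg
neutral red: 14.3 mg × (193 mL / 400 mL) = 6.900 mg
lactose: 3.43 g × (193 mL / 400 mL) = 1.655 g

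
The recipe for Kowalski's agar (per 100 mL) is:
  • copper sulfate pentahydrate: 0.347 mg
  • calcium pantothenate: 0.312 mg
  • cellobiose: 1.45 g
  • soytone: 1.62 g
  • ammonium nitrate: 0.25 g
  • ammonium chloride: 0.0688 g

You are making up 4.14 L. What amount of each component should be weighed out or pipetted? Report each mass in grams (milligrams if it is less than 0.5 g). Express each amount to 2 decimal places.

copper sulfate pentahydrate 14.37 mg; calcium pantothenate 12.92 mg; cellobiose 60.03 g; soytone 67.07 g; ammonium nitrate 10.35 g; ammonium chloride 2.85 g

Ratio of target to recipe volume: 4140 / 100 = 41.4.
copper sulfate pentahydrate: 0.347 mg × (4140 mL / 100 mL) = 14.37 mg
calcium pantothenate: 0.312 mg × (4140 mL / 100 mL) = 12.92 mg
cellobiose: 1.45 g × (4140 mL / 100 mL) = 60.03 g
soytone: 1.62 g × (4140 mL / 100 mL) = 67.07 g
ammonium nitrate: 0.25 g × (4140 mL / 100 mL) = 10.35 g
ammonium chloride: 0.0688 g × (4140 mL / 100 mL) = 2.85 g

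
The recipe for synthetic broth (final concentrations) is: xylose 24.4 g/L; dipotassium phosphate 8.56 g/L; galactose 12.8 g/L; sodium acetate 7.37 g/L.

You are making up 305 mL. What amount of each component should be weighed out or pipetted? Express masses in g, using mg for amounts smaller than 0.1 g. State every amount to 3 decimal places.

xylose 7.442 g; dipotassium phosphate 2.611 g; galactose 3.904 g; sodium acetate 2.248 g

Target volume = 305 mL = 0.305 L.
xylose: 24.4 g/L × 0.305 L = 7.442 g
dipotassium phosphate: 8.56 g/L × 0.305 L = 2.611 g
galactose: 12.8 g/L × 0.305 L = 3.904 g
sodium acetate: 7.37 g/L × 0.305 L = 2.248 g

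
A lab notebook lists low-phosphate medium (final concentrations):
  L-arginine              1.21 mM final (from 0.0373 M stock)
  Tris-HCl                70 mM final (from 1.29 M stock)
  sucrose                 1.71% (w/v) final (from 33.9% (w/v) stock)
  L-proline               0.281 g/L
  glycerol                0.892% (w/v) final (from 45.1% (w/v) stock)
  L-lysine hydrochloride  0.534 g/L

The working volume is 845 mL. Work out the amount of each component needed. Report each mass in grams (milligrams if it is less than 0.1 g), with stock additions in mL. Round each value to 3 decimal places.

Target volume = 845 mL = 0.845 L.
L-arginine: C1V1 = C2V2 → 1.21 mM × 845 mL ÷ 37.3 mM = 27.412 mL
Tris-HCl: V = C2·V2/C1 = 70 mM × 845 mL ÷ 1290 mM = 45.853 mL
sucrose: V = C2·V2/C1 = 1.71% ÷ 33.9% × 845 mL = 42.624 mL
L-proline: 0.281 g/L × 0.845 L = 0.237 g
glycerol: dilute stock: 0.892% ÷ 45.1% × 845 mL = 16.713 mL
L-lysine hydrochloride: 0.534 g/L × 0.845 L = 0.451 g

L-arginine 27.412 mL; Tris-HCl 45.853 mL; sucrose 42.624 mL; L-proline 0.237 g; glycerol 16.713 mL; L-lysine hydrochloride 0.451 g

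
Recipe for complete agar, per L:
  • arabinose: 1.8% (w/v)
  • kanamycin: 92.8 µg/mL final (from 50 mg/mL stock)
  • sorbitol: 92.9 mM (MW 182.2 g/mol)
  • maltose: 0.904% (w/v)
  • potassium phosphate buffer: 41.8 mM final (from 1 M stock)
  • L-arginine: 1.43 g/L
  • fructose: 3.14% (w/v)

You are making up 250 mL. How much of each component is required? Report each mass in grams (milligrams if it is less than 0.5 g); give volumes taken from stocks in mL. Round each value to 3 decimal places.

Target volume = 250 mL = 0.25 L.
arabinose: 1.8 g per 100 mL × 250 mL ÷ 100 = 4.500 g
kanamycin: C1V1 = C2V2 → 92.8 µg/mL × 250 mL ÷ 50000 µg/mL = 0.464 mL
sorbitol: 92.9 mmol/L × 182.2 g/mol × 0.25 L ÷ 1000 = 4.232 g
maltose: 0.904 g per 100 mL × 250 mL ÷ 100 = 2.260 g
potassium phosphate buffer: V = C2·V2/C1 = 41.8 mM × 250 mL ÷ 1000 mM = 10.450 mL
L-arginine: 1.43 g/L × 0.25 L = 0.3575 g = 357.500 mg
fructose: 3.14 g per 100 mL × 250 mL ÷ 100 = 7.850 g

arabinose 4.500 g; kanamycin 0.464 mL; sorbitol 4.232 g; maltose 2.260 g; potassium phosphate buffer 10.450 mL; L-arginine 357.500 mg; fructose 7.850 g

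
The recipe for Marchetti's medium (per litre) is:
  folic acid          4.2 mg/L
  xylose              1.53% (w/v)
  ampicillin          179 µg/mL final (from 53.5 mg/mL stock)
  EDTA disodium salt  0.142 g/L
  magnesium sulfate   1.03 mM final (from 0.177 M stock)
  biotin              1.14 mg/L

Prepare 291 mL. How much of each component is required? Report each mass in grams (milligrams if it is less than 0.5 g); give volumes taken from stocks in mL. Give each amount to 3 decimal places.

Scale factor relative to 1 L: 0.291.
folic acid: 4.2 mg/L × 0.291 L = 1.222 mg
xylose: 1.53% w/v = 15.3 g/L → 15.3 × 0.291 L = 4.452 g
ampicillin: C1V1 = C2V2 → 179 µg/mL × 291 mL ÷ 53500 µg/mL = 0.974 mL
EDTA disodium salt: 0.142 g/L × 0.291 L = 0.041322 g = 41.322 mg
magnesium sulfate: dilute stock: 1.03 mM × 291 mL ÷ 177 mM = 1.693 mL
biotin: 1.14 mg/L × 0.291 L = 0.332 mg

folic acid 1.222 mg; xylose 4.452 g; ampicillin 0.974 mL; EDTA disodium salt 41.322 mg; magnesium sulfate 1.693 mL; biotin 0.332 mg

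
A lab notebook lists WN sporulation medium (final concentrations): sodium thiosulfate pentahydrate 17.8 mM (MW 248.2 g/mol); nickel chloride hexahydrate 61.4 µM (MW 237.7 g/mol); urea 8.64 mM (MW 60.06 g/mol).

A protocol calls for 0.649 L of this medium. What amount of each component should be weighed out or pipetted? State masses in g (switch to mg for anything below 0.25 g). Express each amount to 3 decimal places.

Scale factor relative to 1 L: 0.649.
sodium thiosulfate pentahydrate: 17.8 mmol/L × 248.2 g/mol × 0.649 L ÷ 1000 = 2.867 g
nickel chloride hexahydrate: 61.4 µmol/L × 237.7 g/mol × 0.649 L ÷ 1000 = 9.472 mg
urea: 8.64 mmol/L × 60.06 g/mol × 0.649 L ÷ 1000 = 0.337 g

sodium thiosulfate pentahydrate 2.867 g; nickel chloride hexahydrate 9.472 mg; urea 0.337 g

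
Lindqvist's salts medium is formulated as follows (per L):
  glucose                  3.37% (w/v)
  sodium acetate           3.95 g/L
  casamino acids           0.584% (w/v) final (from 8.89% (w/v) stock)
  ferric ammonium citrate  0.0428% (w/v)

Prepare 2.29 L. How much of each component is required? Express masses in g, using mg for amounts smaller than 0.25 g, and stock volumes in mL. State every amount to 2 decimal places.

glucose 77.17 g; sodium acetate 9.05 g; casamino acids 150.43 mL; ferric ammonium citrate 0.98 g

Working volume: 2.29 L.
glucose: 3.37 g per 100 mL × 2290 mL ÷ 100 = 77.17 g
sodium acetate: 3.95 g/L × 2.29 L = 9.05 g
casamino acids: V = C2·V2/C1 = 0.584% ÷ 8.89% × 2290 mL = 150.43 mL
ferric ammonium citrate: 0.0428% w/v = 0.428 g/L → 0.428 × 2.29 L = 0.98 g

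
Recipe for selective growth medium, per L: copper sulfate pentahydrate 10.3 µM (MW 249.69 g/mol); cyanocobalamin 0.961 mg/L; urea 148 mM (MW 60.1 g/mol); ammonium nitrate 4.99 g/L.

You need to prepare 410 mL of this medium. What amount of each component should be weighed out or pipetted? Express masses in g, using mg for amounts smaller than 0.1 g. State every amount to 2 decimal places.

copper sulfate pentahydrate 1.05 mg; cyanocobalamin 0.39 mg; urea 3.65 g; ammonium nitrate 2.05 g

Working volume: 410 mL = 0.41 L.
copper sulfate pentahydrate: 10.3 µmol/L × 249.69 g/mol × 0.41 L ÷ 1000 = 1.05 mg
cyanocobalamin: 0.961 mg/L × 0.41 L = 0.39 mg
urea: 148 mmol/L × 60.1 g/mol × 0.41 L ÷ 1000 = 3.65 g
ammonium nitrate: 4.99 g/L × 0.41 L = 2.05 g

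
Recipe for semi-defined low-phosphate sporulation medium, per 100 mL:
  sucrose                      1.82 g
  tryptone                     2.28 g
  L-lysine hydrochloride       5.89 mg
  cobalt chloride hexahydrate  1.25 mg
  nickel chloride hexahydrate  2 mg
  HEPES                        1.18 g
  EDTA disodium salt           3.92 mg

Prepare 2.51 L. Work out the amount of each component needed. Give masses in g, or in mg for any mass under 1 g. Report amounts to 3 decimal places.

sucrose 45.682 g; tryptone 57.228 g; L-lysine hydrochloride 147.839 mg; cobalt chloride hexahydrate 31.375 mg; nickel chloride hexahydrate 50.200 mg; HEPES 29.618 g; EDTA disodium salt 98.392 mg

Ratio of target to recipe volume: 2510 / 100 = 25.1.
sucrose: 1.82 g × (2510 mL / 100 mL) = 45.682 g
tryptone: 2.28 g × (2510 mL / 100 mL) = 57.228 g
L-lysine hydrochloride: 5.89 mg × (2510 mL / 100 mL) = 147.839 mg
cobalt chloride hexahydrate: 1.25 mg × (2510 mL / 100 mL) = 31.375 mg
nickel chloride hexahydrate: 2 mg × (2510 mL / 100 mL) = 50.200 mg
HEPES: 1.18 g × (2510 mL / 100 mL) = 29.618 g
EDTA disodium salt: 3.92 mg × (2510 mL / 100 mL) = 98.392 mg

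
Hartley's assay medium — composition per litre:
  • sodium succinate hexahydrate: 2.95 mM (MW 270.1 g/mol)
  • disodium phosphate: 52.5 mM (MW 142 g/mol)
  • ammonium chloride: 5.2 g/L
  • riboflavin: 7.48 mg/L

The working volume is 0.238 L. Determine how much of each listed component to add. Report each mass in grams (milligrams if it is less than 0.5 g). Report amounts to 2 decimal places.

Scale factor relative to 1 L: 0.238.
sodium succinate hexahydrate: 2.95 mmol/L × 270.1 mg/mmol × 0.238 L = 189.64 mg
disodium phosphate: 52.5 mmol/L × 142 g/mol × 0.238 L ÷ 1000 = 1.77 g
ammonium chloride: 5.2 g/L × 0.238 L = 1.24 g
riboflavin: 7.48 mg/L × 0.238 L = 1.78 mg

sodium succinate hexahydrate 189.64 mg; disodium phosphate 1.77 g; ammonium chloride 1.24 g; riboflavin 1.78 mg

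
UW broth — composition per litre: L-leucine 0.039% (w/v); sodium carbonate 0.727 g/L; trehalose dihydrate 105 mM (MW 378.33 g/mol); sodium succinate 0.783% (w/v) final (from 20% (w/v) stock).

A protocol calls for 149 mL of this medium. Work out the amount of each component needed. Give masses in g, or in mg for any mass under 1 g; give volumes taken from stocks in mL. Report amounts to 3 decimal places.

L-leucine 58.110 mg; sodium carbonate 108.323 mg; trehalose dihydrate 5.919 g; sodium succinate 5.833 mL

Working volume: 149 mL = 0.149 L.
L-leucine: 0.039 g per 100 mL × 149 mL ÷ 100 = 0.05811 g = 58.110 mg
sodium carbonate: 0.727 g/L × 0.149 L = 0.108323 g = 108.323 mg
trehalose dihydrate: 105 mmol/L × 378.33 g/mol × 0.149 L ÷ 1000 = 5.919 g
sodium succinate: dilute stock: 0.783% ÷ 20% × 149 mL = 5.833 mL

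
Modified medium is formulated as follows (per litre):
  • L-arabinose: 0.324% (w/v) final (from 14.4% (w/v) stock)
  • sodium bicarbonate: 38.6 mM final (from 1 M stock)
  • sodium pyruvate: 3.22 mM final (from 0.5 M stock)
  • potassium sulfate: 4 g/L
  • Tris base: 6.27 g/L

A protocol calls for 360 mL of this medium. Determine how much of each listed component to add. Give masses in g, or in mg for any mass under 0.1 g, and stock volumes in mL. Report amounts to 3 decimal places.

L-arabinose 8.100 mL; sodium bicarbonate 13.896 mL; sodium pyruvate 2.318 mL; potassium sulfate 1.440 g; Tris base 2.257 g

Target volume = 360 mL = 0.36 L.
L-arabinose: V = C2·V2/C1 = 0.324% ÷ 14.4% × 360 mL = 8.100 mL
sodium bicarbonate: V = C2·V2/C1 = 38.6 mM × 360 mL ÷ 1000 mM = 13.896 mL
sodium pyruvate: C1V1 = C2V2 → 3.22 mM × 360 mL ÷ 500 mM = 2.318 mL
potassium sulfate: 4 g/L × 0.36 L = 1.440 g
Tris base: 6.27 g/L × 0.36 L = 2.257 g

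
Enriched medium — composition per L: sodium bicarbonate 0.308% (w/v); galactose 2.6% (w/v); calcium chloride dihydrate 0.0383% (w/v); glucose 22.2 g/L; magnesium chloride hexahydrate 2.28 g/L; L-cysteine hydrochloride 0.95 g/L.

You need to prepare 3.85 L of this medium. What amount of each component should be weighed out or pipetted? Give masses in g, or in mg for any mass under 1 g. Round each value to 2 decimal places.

sodium bicarbonate 11.86 g; galactose 100.10 g; calcium chloride dihydrate 1.47 g; glucose 85.47 g; magnesium chloride hexahydrate 8.78 g; L-cysteine hydrochloride 3.66 g

Scale factor relative to 1 L: 3.85.
sodium bicarbonate: 0.308 g per 100 mL × 3850 mL ÷ 100 = 11.86 g
galactose: 2.6 g per 100 mL × 3850 mL ÷ 100 = 100.10 g
calcium chloride dihydrate: 0.0383 g per 100 mL × 3850 mL ÷ 100 = 1.47 g
glucose: 22.2 g/L × 3.85 L = 85.47 g
magnesium chloride hexahydrate: 2.28 g/L × 3.85 L = 8.78 g
L-cysteine hydrochloride: 0.95 g/L × 3.85 L = 3.66 g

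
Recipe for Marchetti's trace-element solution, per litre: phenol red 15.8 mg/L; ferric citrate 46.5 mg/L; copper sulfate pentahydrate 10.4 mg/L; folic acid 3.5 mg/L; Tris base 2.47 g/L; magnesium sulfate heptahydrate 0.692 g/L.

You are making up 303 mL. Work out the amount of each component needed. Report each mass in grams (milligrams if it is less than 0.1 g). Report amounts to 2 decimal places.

phenol red 4.79 mg; ferric citrate 14.09 mg; copper sulfate pentahydrate 3.15 mg; folic acid 1.06 mg; Tris base 0.75 g; magnesium sulfate heptahydrate 0.21 g

Scale factor relative to 1 L: 0.303.
phenol red: 15.8 mg/L × 0.303 L = 4.79 mg
ferric citrate: 46.5 mg/L × 0.303 L = 14.09 mg
copper sulfate pentahydrate: 10.4 mg/L × 0.303 L = 3.15 mg
folic acid: 3.5 mg/L × 0.303 L = 1.06 mg
Tris base: 2.47 g/L × 0.303 L = 0.75 g
magnesium sulfate heptahydrate: 0.692 g/L × 0.303 L = 0.21 g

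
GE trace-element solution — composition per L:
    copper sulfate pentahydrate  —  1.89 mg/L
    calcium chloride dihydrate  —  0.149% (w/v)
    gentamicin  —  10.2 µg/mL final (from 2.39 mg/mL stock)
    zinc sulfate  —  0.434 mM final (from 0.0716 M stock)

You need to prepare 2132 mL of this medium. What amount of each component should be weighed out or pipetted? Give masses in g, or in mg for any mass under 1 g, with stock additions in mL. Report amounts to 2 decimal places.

Scale factor relative to 1 L: 2.132.
copper sulfate pentahydrate: 1.89 mg/L × 2.132 L = 4.03 mg
calcium chloride dihydrate: 0.149 g per 100 mL × 2132 mL ÷ 100 = 3.18 g
gentamicin: C1V1 = C2V2 → 10.2 µg/mL × 2132 mL ÷ 2390 µg/mL = 9.10 mL
zinc sulfate: V = C2·V2/C1 = 0.434 mM × 2132 mL ÷ 71.6 mM = 12.92 mL

copper sulfate pentahydrate 4.03 mg; calcium chloride dihydrate 3.18 g; gentamicin 9.10 mL; zinc sulfate 12.92 mL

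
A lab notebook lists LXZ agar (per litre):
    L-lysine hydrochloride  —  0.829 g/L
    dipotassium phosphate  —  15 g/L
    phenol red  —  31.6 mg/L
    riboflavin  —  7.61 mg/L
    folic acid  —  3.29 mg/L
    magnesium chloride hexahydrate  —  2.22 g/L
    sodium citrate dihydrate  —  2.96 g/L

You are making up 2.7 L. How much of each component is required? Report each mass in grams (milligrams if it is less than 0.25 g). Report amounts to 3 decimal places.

L-lysine hydrochloride 2.238 g; dipotassium phosphate 40.500 g; phenol red 85.320 mg; riboflavin 20.547 mg; folic acid 8.883 mg; magnesium chloride hexahydrate 5.994 g; sodium citrate dihydrate 7.992 g

Working volume: 2.7 L.
L-lysine hydrochloride: 0.829 g/L × 2.7 L = 2.238 g
dipotassium phosphate: 15 g/L × 2.7 L = 40.500 g
phenol red: 31.6 mg/L × 2.7 L = 85.320 mg
riboflavin: 7.61 mg/L × 2.7 L = 20.547 mg
folic acid: 3.29 mg/L × 2.7 L = 8.883 mg
magnesium chloride hexahydrate: 2.22 g/L × 2.7 L = 5.994 g
sodium citrate dihydrate: 2.96 g/L × 2.7 L = 7.992 g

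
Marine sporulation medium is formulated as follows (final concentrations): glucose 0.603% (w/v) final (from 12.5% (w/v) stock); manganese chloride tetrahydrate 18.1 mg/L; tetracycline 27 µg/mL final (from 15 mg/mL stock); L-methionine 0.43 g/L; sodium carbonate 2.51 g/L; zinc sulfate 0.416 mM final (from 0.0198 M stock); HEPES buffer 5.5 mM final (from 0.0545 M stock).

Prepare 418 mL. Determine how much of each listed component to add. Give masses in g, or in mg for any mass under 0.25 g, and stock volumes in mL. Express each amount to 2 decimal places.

Working volume: 418 mL = 0.418 L.
glucose: dilute stock: 0.603% ÷ 12.5% × 418 mL = 20.16 mL
manganese chloride tetrahydrate: 18.1 mg/L × 0.418 L = 7.57 mg
tetracycline: dilute stock: 27 µg/mL × 418 mL ÷ 15000 µg/mL = 0.75 mL
L-methionine: 0.43 g/L × 0.418 L = 0.17974 g = 179.74 mg
sodium carbonate: 2.51 g/L × 0.418 L = 1.05 g
zinc sulfate: C1V1 = C2V2 → 0.416 mM × 418 mL ÷ 19.8 mM = 8.78 mL
HEPES buffer: V = C2·V2/C1 = 5.5 mM × 418 mL ÷ 54.5 mM = 42.18 mL

glucose 20.16 mL; manganese chloride tetrahydrate 7.57 mg; tetracycline 0.75 mL; L-methionine 179.74 mg; sodium carbonate 1.05 g; zinc sulfate 8.78 mL; HEPES buffer 42.18 mL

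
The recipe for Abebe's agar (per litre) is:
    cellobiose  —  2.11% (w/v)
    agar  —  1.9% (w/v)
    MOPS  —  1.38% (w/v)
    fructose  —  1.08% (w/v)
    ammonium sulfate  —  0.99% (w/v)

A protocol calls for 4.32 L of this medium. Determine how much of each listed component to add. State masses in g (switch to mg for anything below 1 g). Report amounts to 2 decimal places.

Working volume: 4.32 L.
cellobiose: 2.11 g per 100 mL × 4320 mL ÷ 100 = 91.15 g
agar: 1.9% w/v = 19 g/L → 19 × 4.32 L = 82.08 g
MOPS: 1.38 g per 100 mL × 4320 mL ÷ 100 = 59.62 g
fructose: 1.08% w/v = 10.8 g/L → 10.8 × 4.32 L = 46.66 g
ammonium sulfate: 0.99 g per 100 mL × 4320 mL ÷ 100 = 42.77 g

cellobiose 91.15 g; agar 82.08 g; MOPS 59.62 g; fructose 46.66 g; ammonium sulfate 42.77 g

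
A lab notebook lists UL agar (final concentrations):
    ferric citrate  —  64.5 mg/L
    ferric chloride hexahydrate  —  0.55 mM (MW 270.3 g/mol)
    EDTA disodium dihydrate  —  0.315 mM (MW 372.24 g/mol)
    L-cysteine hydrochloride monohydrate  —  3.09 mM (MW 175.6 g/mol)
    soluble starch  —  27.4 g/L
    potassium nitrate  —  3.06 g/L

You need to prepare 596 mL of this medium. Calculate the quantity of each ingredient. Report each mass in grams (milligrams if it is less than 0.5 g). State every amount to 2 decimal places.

ferric citrate 38.44 mg; ferric chloride hexahydrate 88.60 mg; EDTA disodium dihydrate 69.88 mg; L-cysteine hydrochloride monohydrate 323.39 mg; soluble starch 16.33 g; potassium nitrate 1.82 g

Target volume = 596 mL = 0.596 L.
ferric citrate: 64.5 mg/L × 0.596 L = 38.44 mg
ferric chloride hexahydrate: 0.55 mmol/L × 270.3 mg/mmol × 0.596 L = 88.60 mg
EDTA disodium dihydrate: 0.315 mmol/L × 372.24 mg/mmol × 0.596 L = 69.88 mg
L-cysteine hydrochloride monohydrate: 3.09 mmol/L × 175.6 mg/mmol × 0.596 L = 323.39 mg
soluble starch: 27.4 g/L × 0.596 L = 16.33 g
potassium nitrate: 3.06 g/L × 0.596 L = 1.82 g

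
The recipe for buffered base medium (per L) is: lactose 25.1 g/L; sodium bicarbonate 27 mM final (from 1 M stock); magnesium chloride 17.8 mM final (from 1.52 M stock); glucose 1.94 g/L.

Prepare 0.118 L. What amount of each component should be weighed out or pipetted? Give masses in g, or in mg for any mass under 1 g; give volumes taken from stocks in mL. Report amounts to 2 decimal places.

Scale factor relative to 1 L: 0.118.
lactose: 25.1 g/L × 0.118 L = 2.96 g
sodium bicarbonate: V = C2·V2/C1 = 27 mM × 118 mL ÷ 1000 mM = 3.19 mL
magnesium chloride: C1V1 = C2V2 → 17.8 mM × 118 mL ÷ 1520 mM = 1.38 mL
glucose: 1.94 g/L × 0.118 L = 0.22892 g = 228.92 mg

lactose 2.96 g; sodium bicarbonate 3.19 mL; magnesium chloride 1.38 mL; glucose 228.92 mg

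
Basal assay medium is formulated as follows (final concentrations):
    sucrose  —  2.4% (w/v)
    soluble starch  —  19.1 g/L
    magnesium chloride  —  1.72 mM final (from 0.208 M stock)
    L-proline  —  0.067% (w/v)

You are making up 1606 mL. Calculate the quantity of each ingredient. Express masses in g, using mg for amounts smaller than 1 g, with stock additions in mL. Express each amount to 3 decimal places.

sucrose 38.544 g; soluble starch 30.675 g; magnesium chloride 13.280 mL; L-proline 1.076 g

Working volume: 1606 mL = 1.606 L.
sucrose: 2.4 g per 100 mL × 1606 mL ÷ 100 = 38.544 g
soluble starch: 19.1 g/L × 1.606 L = 30.675 g
magnesium chloride: C1V1 = C2V2 → 1.72 mM × 1606 mL ÷ 208 mM = 13.280 mL
L-proline: 0.067% w/v = 0.67 g/L → 0.67 × 1.606 L = 1.076 g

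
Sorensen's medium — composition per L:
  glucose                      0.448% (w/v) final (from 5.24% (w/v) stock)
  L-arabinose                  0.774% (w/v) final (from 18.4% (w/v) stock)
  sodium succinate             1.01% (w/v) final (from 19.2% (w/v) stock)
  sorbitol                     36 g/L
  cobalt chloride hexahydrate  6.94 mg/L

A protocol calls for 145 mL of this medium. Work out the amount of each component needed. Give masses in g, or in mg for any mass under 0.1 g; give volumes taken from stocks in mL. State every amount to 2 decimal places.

Scale factor relative to 1 L: 0.145.
glucose: V = C2·V2/C1 = 0.448% ÷ 5.24% × 145 mL = 12.40 mL
L-arabinose: V = C2·V2/C1 = 0.774% ÷ 18.4% × 145 mL = 6.10 mL
sodium succinate: V = C2·V2/C1 = 1.01% ÷ 19.2% × 145 mL = 7.63 mL
sorbitol: 36 g/L × 0.145 L = 5.22 g
cobalt chloride hexahydrate: 6.94 mg/L × 0.145 L = 1.01 mg

glucose 12.40 mL; L-arabinose 6.10 mL; sodium succinate 7.63 mL; sorbitol 5.22 g; cobalt chloride hexahydrate 1.01 mg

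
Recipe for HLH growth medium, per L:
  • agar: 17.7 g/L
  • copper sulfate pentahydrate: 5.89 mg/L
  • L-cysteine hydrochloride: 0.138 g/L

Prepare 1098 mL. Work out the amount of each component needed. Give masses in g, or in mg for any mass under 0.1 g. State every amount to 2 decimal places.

agar 19.43 g; copper sulfate pentahydrate 6.47 mg; L-cysteine hydrochloride 0.15 g

Target volume = 1098 mL = 1.098 L.
agar: 17.7 g/L × 1.098 L = 19.43 g
copper sulfate pentahydrate: 5.89 mg/L × 1.098 L = 6.47 mg
L-cysteine hydrochloride: 0.138 g/L × 1.098 L = 0.15 g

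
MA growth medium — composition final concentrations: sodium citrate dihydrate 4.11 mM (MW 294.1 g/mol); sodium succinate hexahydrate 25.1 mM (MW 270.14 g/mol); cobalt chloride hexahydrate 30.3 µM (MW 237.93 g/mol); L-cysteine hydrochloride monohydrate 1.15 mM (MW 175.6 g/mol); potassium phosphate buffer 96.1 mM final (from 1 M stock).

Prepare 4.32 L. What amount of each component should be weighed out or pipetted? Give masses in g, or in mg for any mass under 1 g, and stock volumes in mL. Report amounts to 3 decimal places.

sodium citrate dihydrate 5.222 g; sodium succinate hexahydrate 29.292 g; cobalt chloride hexahydrate 31.144 mg; L-cysteine hydrochloride monohydrate 872.381 mg; potassium phosphate buffer 415.152 mL

Working volume: 4.32 L.
sodium citrate dihydrate: 4.11 mmol/L × 294.1 g/mol × 4.32 L ÷ 1000 = 5.222 g
sodium succinate hexahydrate: 25.1 mmol/L × 270.14 g/mol × 4.32 L ÷ 1000 = 29.292 g
cobalt chloride hexahydrate: 30.3 µmol/L × 237.93 g/mol × 4.32 L ÷ 1000 = 31.144 mg
L-cysteine hydrochloride monohydrate: 1.15 mmol/L × 175.6 mg/mmol × 4.32 L = 872.381 mg
potassium phosphate buffer: C1V1 = C2V2 → 96.1 mM × 4320 mL ÷ 1000 mM = 415.152 mL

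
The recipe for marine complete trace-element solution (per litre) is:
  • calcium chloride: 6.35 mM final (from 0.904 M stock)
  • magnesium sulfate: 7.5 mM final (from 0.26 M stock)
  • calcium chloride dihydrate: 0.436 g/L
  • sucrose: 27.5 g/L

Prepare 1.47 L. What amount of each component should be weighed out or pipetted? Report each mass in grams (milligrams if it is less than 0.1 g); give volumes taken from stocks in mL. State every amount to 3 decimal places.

calcium chloride 10.326 mL; magnesium sulfate 42.404 mL; calcium chloride dihydrate 0.641 g; sucrose 40.425 g

Scale factor relative to 1 L: 1.47.
calcium chloride: V = C2·V2/C1 = 6.35 mM × 1470 mL ÷ 904 mM = 10.326 mL
magnesium sulfate: dilute stock: 7.5 mM × 1470 mL ÷ 260 mM = 42.404 mL
calcium chloride dihydrate: 0.436 g/L × 1.47 L = 0.641 g
sucrose: 27.5 g/L × 1.47 L = 40.425 g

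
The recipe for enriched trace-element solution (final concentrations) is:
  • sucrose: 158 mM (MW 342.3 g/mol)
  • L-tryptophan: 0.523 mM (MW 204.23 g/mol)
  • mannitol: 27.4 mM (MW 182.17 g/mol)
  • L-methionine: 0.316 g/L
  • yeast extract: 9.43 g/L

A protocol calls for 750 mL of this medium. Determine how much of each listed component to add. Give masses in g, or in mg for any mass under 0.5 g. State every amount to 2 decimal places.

sucrose 40.56 g; L-tryptophan 80.11 mg; mannitol 3.74 g; L-methionine 237.00 mg; yeast extract 7.07 g

Working volume: 750 mL = 0.75 L.
sucrose: 158 mmol/L × 342.3 g/mol × 0.75 L ÷ 1000 = 40.56 g
L-tryptophan: 0.523 mmol/L × 204.23 mg/mmol × 0.75 L = 80.11 mg
mannitol: 27.4 mmol/L × 182.17 g/mol × 0.75 L ÷ 1000 = 3.74 g
L-methionine: 0.316 g/L × 0.75 L = 0.237 g = 237.00 mg
yeast extract: 9.43 g/L × 0.75 L = 7.07 g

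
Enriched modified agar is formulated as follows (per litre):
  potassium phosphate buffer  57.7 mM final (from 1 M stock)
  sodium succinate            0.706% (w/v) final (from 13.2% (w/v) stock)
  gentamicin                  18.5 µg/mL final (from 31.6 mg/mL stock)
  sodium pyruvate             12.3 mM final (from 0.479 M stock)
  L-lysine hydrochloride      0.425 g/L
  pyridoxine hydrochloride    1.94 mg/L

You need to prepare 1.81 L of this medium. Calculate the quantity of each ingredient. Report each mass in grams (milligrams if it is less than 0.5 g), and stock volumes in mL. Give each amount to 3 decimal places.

potassium phosphate buffer 104.437 mL; sodium succinate 96.808 mL; gentamicin 1.060 mL; sodium pyruvate 46.478 mL; L-lysine hydrochloride 0.769 g; pyridoxine hydrochloride 3.511 mg

Scale factor relative to 1 L: 1.81.
potassium phosphate buffer: C1V1 = C2V2 → 57.7 mM × 1810 mL ÷ 1000 mM = 104.437 mL
sodium succinate: V = C2·V2/C1 = 0.706% ÷ 13.2% × 1810 mL = 96.808 mL
gentamicin: C1V1 = C2V2 → 18.5 µg/mL × 1810 mL ÷ 31600 µg/mL = 1.060 mL
sodium pyruvate: V = C2·V2/C1 = 12.3 mM × 1810 mL ÷ 479 mM = 46.478 mL
L-lysine hydrochloride: 0.425 g/L × 1.81 L = 0.769 g
pyridoxine hydrochloride: 1.94 mg/L × 1.81 L = 3.511 mg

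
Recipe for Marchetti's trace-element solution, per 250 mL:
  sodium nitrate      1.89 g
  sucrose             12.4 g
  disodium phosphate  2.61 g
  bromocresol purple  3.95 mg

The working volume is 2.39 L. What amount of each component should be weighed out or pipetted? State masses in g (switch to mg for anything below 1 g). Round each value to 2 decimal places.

sodium nitrate 18.07 g; sucrose 118.54 g; disodium phosphate 24.95 g; bromocresol purple 37.76 mg

Scale factor = 2390 mL / 250 mL = 9.56.
sodium nitrate: 1.89 g × (2390 mL / 250 mL) = 18.07 g
sucrose: 12.4 g × (2390 mL / 250 mL) = 118.54 g
disodium phosphate: 2.61 g × (2390 mL / 250 mL) = 24.95 g
bromocresol purple: 3.95 mg × (2390 mL / 250 mL) = 37.76 mg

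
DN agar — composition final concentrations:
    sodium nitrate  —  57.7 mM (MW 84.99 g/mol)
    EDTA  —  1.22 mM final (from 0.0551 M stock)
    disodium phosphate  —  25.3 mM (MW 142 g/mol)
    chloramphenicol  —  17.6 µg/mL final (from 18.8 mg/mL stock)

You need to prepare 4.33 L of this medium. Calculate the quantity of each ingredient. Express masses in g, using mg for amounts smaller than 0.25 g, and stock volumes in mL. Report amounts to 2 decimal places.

Scale factor relative to 1 L: 4.33.
sodium nitrate: 57.7 mmol/L × 84.99 g/mol × 4.33 L ÷ 1000 = 21.23 g
EDTA: V = C2·V2/C1 = 1.22 mM × 4330 mL ÷ 55.1 mM = 95.87 mL
disodium phosphate: 25.3 mmol/L × 142 g/mol × 4.33 L ÷ 1000 = 15.56 g
chloramphenicol: dilute stock: 17.6 µg/mL × 4330 mL ÷ 18800 µg/mL = 4.05 mL

sodium nitrate 21.23 g; EDTA 95.87 mL; disodium phosphate 15.56 g; chloramphenicol 4.05 mL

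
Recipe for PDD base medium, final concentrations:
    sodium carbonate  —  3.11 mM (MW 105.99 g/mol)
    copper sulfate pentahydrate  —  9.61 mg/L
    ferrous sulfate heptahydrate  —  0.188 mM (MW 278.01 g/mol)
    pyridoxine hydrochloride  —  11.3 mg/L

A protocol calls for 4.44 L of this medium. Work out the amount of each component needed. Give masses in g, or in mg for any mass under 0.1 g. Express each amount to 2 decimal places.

sodium carbonate 1.46 g; copper sulfate pentahydrate 42.67 mg; ferrous sulfate heptahydrate 0.23 g; pyridoxine hydrochloride 50.17 mg

Scale factor relative to 1 L: 4.44.
sodium carbonate: 3.11 mmol/L × 105.99 g/mol × 4.44 L ÷ 1000 = 1.46 g
copper sulfate pentahydrate: 9.61 mg/L × 4.44 L = 42.67 mg
ferrous sulfate heptahydrate: 0.188 mmol/L × 278.01 g/mol × 4.44 L ÷ 1000 = 0.23 g
pyridoxine hydrochloride: 11.3 mg/L × 4.44 L = 50.17 mg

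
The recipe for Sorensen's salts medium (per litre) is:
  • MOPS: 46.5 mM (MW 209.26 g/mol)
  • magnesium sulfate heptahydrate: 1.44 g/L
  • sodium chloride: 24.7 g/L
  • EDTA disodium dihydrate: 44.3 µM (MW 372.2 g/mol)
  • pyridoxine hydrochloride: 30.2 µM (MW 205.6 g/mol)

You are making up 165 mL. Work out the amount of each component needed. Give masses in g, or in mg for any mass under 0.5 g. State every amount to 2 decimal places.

MOPS 1.61 g; magnesium sulfate heptahydrate 237.60 mg; sodium chloride 4.08 g; EDTA disodium dihydrate 2.72 mg; pyridoxine hydrochloride 1.02 mg

Scale factor relative to 1 L: 0.165.
MOPS: 46.5 mmol/L × 209.26 g/mol × 0.165 L ÷ 1000 = 1.61 g
magnesium sulfate heptahydrate: 1.44 g/L × 0.165 L = 0.2376 g = 237.60 mg
sodium chloride: 24.7 g/L × 0.165 L = 4.08 g
EDTA disodium dihydrate: 44.3 µmol/L × 372.2 g/mol × 0.165 L ÷ 1000 = 2.72 mg
pyridoxine hydrochloride: 30.2 µmol/L × 205.6 g/mol × 0.165 L ÷ 1000 = 1.02 mg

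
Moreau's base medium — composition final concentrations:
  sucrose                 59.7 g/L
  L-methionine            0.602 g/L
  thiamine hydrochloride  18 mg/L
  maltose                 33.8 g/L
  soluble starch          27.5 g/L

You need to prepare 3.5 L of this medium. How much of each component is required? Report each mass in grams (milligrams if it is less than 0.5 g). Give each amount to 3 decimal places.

sucrose 208.950 g; L-methionine 2.107 g; thiamine hydrochloride 63.000 mg; maltose 118.300 g; soluble starch 96.250 g

Working volume: 3.5 L.
sucrose: 59.7 g/L × 3.5 L = 208.950 g
L-methionine: 0.602 g/L × 3.5 L = 2.107 g
thiamine hydrochloride: 18 mg/L × 3.5 L = 63.000 mg
maltose: 33.8 g/L × 3.5 L = 118.300 g
soluble starch: 27.5 g/L × 3.5 L = 96.250 g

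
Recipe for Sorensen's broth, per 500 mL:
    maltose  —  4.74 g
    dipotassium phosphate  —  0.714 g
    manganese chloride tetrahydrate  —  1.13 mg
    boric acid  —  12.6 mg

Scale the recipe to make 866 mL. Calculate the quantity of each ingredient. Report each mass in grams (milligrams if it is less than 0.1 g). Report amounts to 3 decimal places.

maltose 8.210 g; dipotassium phosphate 1.237 g; manganese chloride tetrahydrate 1.957 mg; boric acid 21.823 mg

Scale factor = 866 mL / 500 mL = 1.732.
maltose: 4.74 g × (866 mL / 500 mL) = 8.210 g
dipotassium phosphate: 0.714 g × (866 mL / 500 mL) = 1.237 g
manganese chloride tetrahydrate: 1.13 mg × (866 mL / 500 mL) = 1.957 mg
boric acid: 12.6 mg × (866 mL / 500 mL) = 21.823 mg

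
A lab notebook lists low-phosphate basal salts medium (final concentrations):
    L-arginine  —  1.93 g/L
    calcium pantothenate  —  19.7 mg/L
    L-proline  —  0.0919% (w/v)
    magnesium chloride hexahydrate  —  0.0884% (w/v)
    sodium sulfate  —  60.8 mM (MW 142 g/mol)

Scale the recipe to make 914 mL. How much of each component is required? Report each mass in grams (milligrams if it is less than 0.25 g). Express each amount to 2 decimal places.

Working volume: 914 mL = 0.914 L.
L-arginine: 1.93 g/L × 0.914 L = 1.76 g
calcium pantothenate: 19.7 mg/L × 0.914 L = 18.01 mg
L-proline: 0.0919% w/v = 0.919 g/L → 0.919 × 0.914 L = 0.84 g
magnesium chloride hexahydrate: 0.0884% w/v = 0.884 g/L → 0.884 × 0.914 L = 0.81 g
sodium sulfate: 60.8 mmol/L × 142 g/mol × 0.914 L ÷ 1000 = 7.89 g

L-arginine 1.76 g; calcium pantothenate 18.01 mg; L-proline 0.84 g; magnesium chloride hexahydrate 0.81 g; sodium sulfate 7.89 g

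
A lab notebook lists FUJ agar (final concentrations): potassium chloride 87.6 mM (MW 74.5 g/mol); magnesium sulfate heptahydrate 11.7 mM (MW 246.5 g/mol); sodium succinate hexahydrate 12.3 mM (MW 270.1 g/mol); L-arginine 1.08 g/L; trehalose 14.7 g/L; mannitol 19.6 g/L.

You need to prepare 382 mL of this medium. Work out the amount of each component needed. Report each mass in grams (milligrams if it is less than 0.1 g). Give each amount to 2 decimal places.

potassium chloride 2.49 g; magnesium sulfate heptahydrate 1.10 g; sodium succinate hexahydrate 1.27 g; L-arginine 0.41 g; trehalose 5.62 g; mannitol 7.49 g

Target volume = 382 mL = 0.382 L.
potassium chloride: 87.6 mmol/L × 74.5 g/mol × 0.382 L ÷ 1000 = 2.49 g
magnesium sulfate heptahydrate: 11.7 mmol/L × 246.5 g/mol × 0.382 L ÷ 1000 = 1.10 g
sodium succinate hexahydrate: 12.3 mmol/L × 270.1 g/mol × 0.382 L ÷ 1000 = 1.27 g
L-arginine: 1.08 g/L × 0.382 L = 0.41 g
trehalose: 14.7 g/L × 0.382 L = 5.62 g
mannitol: 19.6 g/L × 0.382 L = 7.49 g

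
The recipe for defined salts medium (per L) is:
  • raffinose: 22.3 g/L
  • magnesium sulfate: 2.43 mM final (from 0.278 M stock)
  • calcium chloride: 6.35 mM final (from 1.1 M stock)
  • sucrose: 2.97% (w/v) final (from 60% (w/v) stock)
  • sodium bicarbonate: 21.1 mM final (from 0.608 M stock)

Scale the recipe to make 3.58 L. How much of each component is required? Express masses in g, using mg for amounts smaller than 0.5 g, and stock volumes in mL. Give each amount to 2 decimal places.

raffinose 79.83 g; magnesium sulfate 31.29 mL; calcium chloride 20.67 mL; sucrose 177.21 mL; sodium bicarbonate 124.24 mL

Scale factor relative to 1 L: 3.58.
raffinose: 22.3 g/L × 3.58 L = 79.83 g
magnesium sulfate: dilute stock: 2.43 mM × 3580 mL ÷ 278 mM = 31.29 mL
calcium chloride: C1V1 = C2V2 → 6.35 mM × 3580 mL ÷ 1100 mM = 20.67 mL
sucrose: C1V1 = C2V2 → 2.97% ÷ 60% × 3580 mL = 177.21 mL
sodium bicarbonate: dilute stock: 21.1 mM × 3580 mL ÷ 608 mM = 124.24 mL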